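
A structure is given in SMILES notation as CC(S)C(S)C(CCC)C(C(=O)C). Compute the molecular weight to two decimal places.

220.39 g/mol

Atom tally by fragment:
  CH3 → C:1 H:3
  CH(SH) → C:1 H:2 S:1
  CH(SH) → C:1 H:2 S:1
  CH(CH2CH2CH3) → C:4 H:8
  CH2COCH3 → C:3 H:5 O:1
Element totals:
  C: 10
  H: 20
  O: 1
  S: 2
Molecular formula: C10H20OS2.
  M = 10(12.011) + 20(1.008) + 15.999 + 2(32.06)
    = 120.110 + 20.160 + 15.999 + 64.120 = 220.389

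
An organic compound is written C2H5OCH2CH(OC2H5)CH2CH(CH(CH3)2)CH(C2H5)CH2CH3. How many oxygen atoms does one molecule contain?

Element totals:
  C: 16
  H: 34
  O: 2

2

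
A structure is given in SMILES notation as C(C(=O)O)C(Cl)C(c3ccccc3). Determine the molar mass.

Atom tally by fragment:
  HOOCCH2 → C:2 H:3 O:2
  CH(Cl) → C:1 H:1 Cl:1
  CH2C6H5 → C:7 H:7
Element totals:
  C: 10
  H: 11
  Cl: 1
  O: 2
Molecular formula: C10H11ClO2.
  M = 10(12.011) + 11(1.008) + 35.45 + 2(15.999)
    = 120.110 + 11.088 + 35.450 + 31.998 = 198.646

198.65 g/mol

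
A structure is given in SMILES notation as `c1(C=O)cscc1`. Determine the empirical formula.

C5H4OS

Atom tally by fragment:
  thiophene ring core → C:4 H:4 S:1
  (− 1 ring H displaced by substituents)
  + CHO → C:1 H:1 O:1
Element totals:
  C: 5
  H: 4
  O: 1
  S: 1
Molecular formula: C5H4OS.
gcd of subscripts (5, 4, 1, 1) = 1, so the empirical formula equals the molecular formula.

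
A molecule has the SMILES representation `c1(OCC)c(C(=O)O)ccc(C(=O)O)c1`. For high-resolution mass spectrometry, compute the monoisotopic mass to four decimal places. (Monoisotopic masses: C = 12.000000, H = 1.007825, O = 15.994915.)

Atom tally by fragment:
  benzene ring core → C:6 H:6
  (− 3 ring H displaced by substituents)
  + OC2H5 → C:2 H:5 O:1
  + COOH → C:1 H:1 O:2
  + COOH → C:1 H:1 O:2
Element totals:
  C: 10
  H: 10
  O: 5
Molecular formula: C10H10O5.
  M = 10(12.0) + 10(1.007825) + 5(15.994915)
    = 120.000000 + 10.078250 + 79.974575 = 210.052825

210.0528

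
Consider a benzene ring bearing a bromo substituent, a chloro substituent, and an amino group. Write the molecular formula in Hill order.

C6H5BrClN

Atom tally by fragment:
  benzene ring core → C:6 H:6
  (− 3 ring H displaced by substituents)
  + Br → Br:1
  + Cl → Cl:1
  + NH2 → N:1 H:2
Element totals:
  C: 6
  H: 5
  Br: 1
  Cl: 1
  N: 1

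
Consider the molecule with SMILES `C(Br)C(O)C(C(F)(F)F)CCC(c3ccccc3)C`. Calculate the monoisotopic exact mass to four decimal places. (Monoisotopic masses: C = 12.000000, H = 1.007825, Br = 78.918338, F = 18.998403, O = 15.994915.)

Atom tally by fragment:
  BrCH2 → C:1 H:2 Br:1
  CH(OH) → C:1 H:2 O:1
  CH(CF3) → C:2 H:1 F:3
  CH2 → C:1 H:2
  CH2 → C:1 H:2
  CH(C6H5) → C:7 H:6
  CH3 → C:1 H:3
Element totals:
  C: 14
  H: 18
  Br: 1
  F: 3
  O: 1
Molecular formula: C14H18BrF3O.
  M = 14(12.0) + 18(1.007825) + 78.918338 + 3(18.998403) + 15.994915
    = 168.000000 + 18.140850 + 78.918338 + 56.995209 + 15.994915 = 338.049312

338.0493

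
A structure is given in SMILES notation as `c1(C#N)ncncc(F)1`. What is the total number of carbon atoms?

5

Atom tally by fragment:
  pyrimidine ring core → C:4 H:4 N:2
  (− 2 ring H displaced by substituents)
  + CN → C:1 N:1
  + F → F:1
Element totals:
  C: 5
  H: 2
  F: 1
  N: 3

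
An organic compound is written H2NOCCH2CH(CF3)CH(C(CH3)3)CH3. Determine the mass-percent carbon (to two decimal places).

53.32%

Atom tally by fragment:
  H2NOCCH2 → C:2 H:4 O:1 N:1
  CH(CF3) → C:2 H:1 F:3
  CH(C(CH3)3) → C:5 H:10
  CH3 → C:1 H:3
Element totals:
  C: 10
  H: 18
  F: 3
  N: 1
  O: 1
Molecular formula: C10H18F3NO.
Molar mass = 225.254 g/mol.
Mass from C: 10 × 12.011 = 120.110 g/mol.
%C = 120.110 / 225.254 × 100 = 53.32%.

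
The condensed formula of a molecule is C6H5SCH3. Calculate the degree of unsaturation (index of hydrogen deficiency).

4

Element totals:
  C: 7
  H: 8
  S: 1
Molecular formula: C7H8S.
DoU = (2C + 2 + N − H − X) / 2 = (2·7 + 2 + 0 − 8 − 0) / 2 = 4.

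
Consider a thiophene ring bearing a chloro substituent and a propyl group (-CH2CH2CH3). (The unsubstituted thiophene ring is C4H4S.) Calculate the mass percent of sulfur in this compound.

Atom tally by fragment:
  thiophene ring core → C:4 H:4 S:1
  (− 2 ring H displaced by substituents)
  + Cl → Cl:1
  + CH2CH2CH3 → C:3 H:7
Element totals:
  C: 7
  H: 9
  Cl: 1
  S: 1
Molecular formula: C7H9ClS.
Molar mass = 160.659 g/mol.
Mass from S: 1 × 32.06 = 32.060 g/mol.
%S = 32.060 / 160.659 × 100 = 19.96%.

19.96%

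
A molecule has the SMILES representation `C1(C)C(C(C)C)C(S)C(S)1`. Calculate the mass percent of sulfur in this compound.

Atom tally by fragment:
  cyclobutane ring core → C:4 H:8
  (− 4 ring H displaced by substituents)
  + CH3 → C:1 H:3
  + CH(CH3)2 → C:3 H:7
  + SH → S:1 H:1
  + SH → S:1 H:1
Element totals:
  C: 8
  H: 16
  S: 2
Molecular formula: C8H16S2.
Molar mass = 176.336 g/mol.
Mass from S: 2 × 32.06 = 64.120 g/mol.
%S = 64.120 / 176.336 × 100 = 36.36%.

36.36%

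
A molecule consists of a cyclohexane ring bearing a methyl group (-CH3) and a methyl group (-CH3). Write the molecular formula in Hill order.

Atom tally by fragment:
  cyclohexane ring core → C:6 H:12
  (− 2 ring H displaced by substituents)
  + CH3 → C:1 H:3
  + CH3 → C:1 H:3
Element totals:
  C: 8
  H: 16

C8H16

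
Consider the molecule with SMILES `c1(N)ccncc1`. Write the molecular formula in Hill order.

C5H6N2

Atom tally by fragment:
  pyridine ring core → C:5 H:5 N:1
  (− 1 ring H displaced by substituents)
  + NH2 → N:1 H:2
Element totals:
  C: 5
  H: 6
  N: 2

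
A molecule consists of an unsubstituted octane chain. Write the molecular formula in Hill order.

Atom tally by fragment:
  CH3 → C:1 H:3
  CH2 → C:1 H:2
  CH2 → C:1 H:2
  CH2 → C:1 H:2
  CH2 → C:1 H:2
  CH2 → C:1 H:2
  CH2 → C:1 H:2
  CH3 → C:1 H:3
Element totals:
  C: 8
  H: 18

C8H18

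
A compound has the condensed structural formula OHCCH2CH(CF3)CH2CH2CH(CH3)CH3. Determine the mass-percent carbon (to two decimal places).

Atom tally by fragment:
  OHCCH2 → C:2 H:3 O:1
  CH(CF3) → C:2 H:1 F:3
  CH2 → C:1 H:2
  CH2 → C:1 H:2
  CH(CH3) → C:2 H:4
  CH3 → C:1 H:3
Element totals:
  C: 9
  H: 15
  F: 3
  O: 1
Molecular formula: C9H15F3O.
Molar mass = 196.212 g/mol.
Mass from C: 9 × 12.011 = 108.099 g/mol.
%C = 108.099 / 196.212 × 100 = 55.09%.

55.09%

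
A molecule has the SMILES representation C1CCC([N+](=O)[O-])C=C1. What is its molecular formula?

C6H9NO2

Atom tally by fragment:
  cyclohexene ring core → C:6 H:10
  (− 1 ring H displaced by substituents)
  + NO2 → N:1 O:2
Element totals:
  C: 6
  H: 9
  N: 1
  O: 2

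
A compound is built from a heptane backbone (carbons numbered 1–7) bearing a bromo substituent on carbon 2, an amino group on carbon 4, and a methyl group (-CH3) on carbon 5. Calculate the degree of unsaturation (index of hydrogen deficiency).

0

Atom tally by fragment:
  CH3 → C:1 H:3
  CH(Br) → C:1 H:1 Br:1
  CH2 → C:1 H:2
  CH(NH2) → C:1 H:3 N:1
  CH(CH3) → C:2 H:4
  CH2 → C:1 H:2
  CH3 → C:1 H:3
Element totals:
  C: 8
  H: 18
  Br: 1
  N: 1
Molecular formula: C8H18BrN.
DoU = (2C + 2 + N − H − X) / 2 = (2·8 + 2 + 1 − 18 − 1) / 2 = 0.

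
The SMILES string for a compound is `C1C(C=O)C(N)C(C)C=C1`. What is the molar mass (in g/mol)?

139.20 g/mol

Atom tally by fragment:
  cyclohexene ring core → C:6 H:10
  (− 3 ring H displaced by substituents)
  + CHO → C:1 H:1 O:1
  + NH2 → N:1 H:2
  + CH3 → C:1 H:3
Element totals:
  C: 8
  H: 13
  N: 1
  O: 1
Molecular formula: C8H13NO.
  M = 8(12.011) + 13(1.008) + 14.007 + 15.999
    = 96.088 + 13.104 + 14.007 + 15.999 = 139.198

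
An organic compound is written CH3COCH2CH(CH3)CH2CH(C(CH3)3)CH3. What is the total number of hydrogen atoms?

Atom tally by fragment:
  CH3COCH2 → C:3 H:5 O:1
  CH(CH3) → C:2 H:4
  CH2 → C:1 H:2
  CH(C(CH3)3) → C:5 H:10
  CH3 → C:1 H:3
Element totals:
  C: 12
  H: 24
  O: 1

24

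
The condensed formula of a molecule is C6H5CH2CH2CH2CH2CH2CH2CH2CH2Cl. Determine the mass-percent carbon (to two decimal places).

Element totals:
  C: 14
  H: 21
  Cl: 1
Molecular formula: C14H21Cl.
Molar mass = 224.772 g/mol.
Mass from C: 14 × 12.011 = 168.154 g/mol.
%C = 168.154 / 224.772 × 100 = 74.81%.

74.81%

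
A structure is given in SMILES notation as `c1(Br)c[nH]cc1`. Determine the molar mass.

Atom tally by fragment:
  pyrrole ring core → C:4 H:5 N:1
  (− 1 ring H displaced by substituents)
  + Br → Br:1
Element totals:
  C: 4
  H: 4
  Br: 1
  N: 1
Molecular formula: C4H4BrN.
  M = 4(12.011) + 4(1.008) + 79.904 + 14.007
    = 48.044 + 4.032 + 79.904 + 14.007 = 145.987

145.99 g/mol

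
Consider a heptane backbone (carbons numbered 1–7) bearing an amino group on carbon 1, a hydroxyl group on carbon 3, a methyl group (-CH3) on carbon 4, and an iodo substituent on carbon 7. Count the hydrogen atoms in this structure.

Atom tally by fragment:
  H2NCH2 → C:1 H:4 N:1
  CH2 → C:1 H:2
  CH(OH) → C:1 H:2 O:1
  CH(CH3) → C:2 H:4
  CH2 → C:1 H:2
  CH2 → C:1 H:2
  CH2I → C:1 H:2 I:1
Element totals:
  C: 8
  H: 18
  I: 1
  N: 1
  O: 1

18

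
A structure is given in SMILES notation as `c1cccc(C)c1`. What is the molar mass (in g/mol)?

92.14 g/mol

Atom tally by fragment:
  benzene ring core → C:6 H:6
  (− 1 ring H displaced by substituents)
  + CH3 → C:1 H:3
Element totals:
  C: 7
  H: 8
Molecular formula: C7H8.
  M = 7(12.011) + 8(1.008)
    = 84.077 + 8.064 = 92.141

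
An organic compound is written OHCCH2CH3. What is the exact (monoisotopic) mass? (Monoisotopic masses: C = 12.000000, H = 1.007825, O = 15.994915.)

58.0419

Atom tally by fragment:
  OHCCH2 → C:2 H:3 O:1
  CH3 → C:1 H:3
Element totals:
  C: 3
  H: 6
  O: 1
Molecular formula: C3H6O.
  M = 3(12.0) + 6(1.007825) + 15.994915
    = 36.000000 + 6.046950 + 15.994915 = 58.041865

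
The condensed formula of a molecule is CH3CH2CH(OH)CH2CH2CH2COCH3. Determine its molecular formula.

C8H16O2

Atom tally by fragment:
  CH3 → C:1 H:3
  CH2 → C:1 H:2
  CH(OH) → C:1 H:2 O:1
  CH2 → C:1 H:2
  CH2 → C:1 H:2
  CH2COCH3 → C:3 H:5 O:1
Element totals:
  C: 8
  H: 16
  O: 2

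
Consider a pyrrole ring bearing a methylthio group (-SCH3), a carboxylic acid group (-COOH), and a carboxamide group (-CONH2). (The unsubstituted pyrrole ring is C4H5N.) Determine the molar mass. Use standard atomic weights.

Atom tally by fragment:
  pyrrole ring core → C:4 H:5 N:1
  (− 3 ring H displaced by substituents)
  + SCH3 → C:1 H:3 S:1
  + COOH → C:1 H:1 O:2
  + CONH2 → C:1 H:2 O:1 N:1
Element totals:
  C: 7
  H: 8
  N: 2
  O: 3
  S: 1
Molecular formula: C7H8N2O3S.
  M = 7(12.011) + 8(1.008) + 2(14.007) + 3(15.999) + 32.06
    = 84.077 + 8.064 + 28.014 + 47.997 + 32.060 = 200.212

200.21 g/mol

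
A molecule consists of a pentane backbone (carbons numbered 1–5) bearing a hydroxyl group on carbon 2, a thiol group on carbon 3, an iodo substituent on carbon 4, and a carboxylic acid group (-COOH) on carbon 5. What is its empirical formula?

C6H11IO3S

Atom tally by fragment:
  CH3 → C:1 H:3
  CH(OH) → C:1 H:2 O:1
  CH(SH) → C:1 H:2 S:1
  CH(I) → C:1 H:1 I:1
  CH2COOH → C:2 H:3 O:2
Element totals:
  C: 6
  H: 11
  I: 1
  O: 3
  S: 1
Molecular formula: C6H11IO3S.
gcd of subscripts (6, 11, 1, 3, 1) = 1, so the empirical formula equals the molecular formula.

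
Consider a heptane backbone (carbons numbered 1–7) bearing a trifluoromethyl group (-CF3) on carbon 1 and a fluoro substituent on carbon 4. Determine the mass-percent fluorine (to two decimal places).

40.81%

Atom tally by fragment:
  F3CCH2 → C:2 H:2 F:3
  CH2 → C:1 H:2
  CH2 → C:1 H:2
  CH(F) → C:1 H:1 F:1
  CH2 → C:1 H:2
  CH2 → C:1 H:2
  CH3 → C:1 H:3
Element totals:
  C: 8
  H: 14
  F: 4
Molecular formula: C8H14F4.
Molar mass = 186.192 g/mol.
Mass from F: 4 × 18.998 = 75.992 g/mol.
%F = 75.992 / 186.192 × 100 = 40.81%.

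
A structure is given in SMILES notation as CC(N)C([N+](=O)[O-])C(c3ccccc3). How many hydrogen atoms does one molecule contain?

Atom tally by fragment:
  CH3 → C:1 H:3
  CH(NH2) → C:1 H:3 N:1
  CH(NO2) → C:1 H:1 N:1 O:2
  CH2C6H5 → C:7 H:7
Element totals:
  C: 10
  H: 14
  N: 2
  O: 2

14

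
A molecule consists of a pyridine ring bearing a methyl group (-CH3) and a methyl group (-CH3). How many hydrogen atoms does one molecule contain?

9

Atom tally by fragment:
  pyridine ring core → C:5 H:5 N:1
  (− 2 ring H displaced by substituents)
  + CH3 → C:1 H:3
  + CH3 → C:1 H:3
Element totals:
  C: 7
  H: 9
  N: 1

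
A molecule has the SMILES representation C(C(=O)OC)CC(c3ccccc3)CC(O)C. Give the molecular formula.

Atom tally by fragment:
  CH3OOCCH2 → C:3 H:5 O:2
  CH2 → C:1 H:2
  CH(C6H5) → C:7 H:6
  CH2 → C:1 H:2
  CH(OH) → C:1 H:2 O:1
  CH3 → C:1 H:3
Element totals:
  C: 14
  H: 20
  O: 3

C14H20O3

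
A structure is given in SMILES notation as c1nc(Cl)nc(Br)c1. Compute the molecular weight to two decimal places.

193.43 g/mol

Atom tally by fragment:
  pyrimidine ring core → C:4 H:4 N:2
  (− 2 ring H displaced by substituents)
  + Cl → Cl:1
  + Br → Br:1
Element totals:
  C: 4
  H: 2
  Br: 1
  Cl: 1
  N: 2
Molecular formula: C4H2BrClN2.
  M = 4(12.011) + 2(1.008) + 79.904 + 35.45 + 2(14.007)
    = 48.044 + 2.016 + 79.904 + 35.450 + 28.014 = 193.428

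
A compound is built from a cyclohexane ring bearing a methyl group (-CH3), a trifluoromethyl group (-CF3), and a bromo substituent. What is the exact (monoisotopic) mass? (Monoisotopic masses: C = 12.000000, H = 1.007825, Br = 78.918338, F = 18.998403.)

Atom tally by fragment:
  cyclohexane ring core → C:6 H:12
  (− 3 ring H displaced by substituents)
  + CH3 → C:1 H:3
  + CF3 → C:1 F:3
  + Br → Br:1
Element totals:
  C: 8
  H: 12
  Br: 1
  F: 3
Molecular formula: C8H12BrF3.
  M = 8(12.0) + 12(1.007825) + 78.918338 + 3(18.998403)
    = 96.000000 + 12.093900 + 78.918338 + 56.995209 = 244.007447

244.0074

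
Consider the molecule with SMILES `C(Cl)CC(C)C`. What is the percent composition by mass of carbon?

Atom tally by fragment:
  ClCH2 → C:1 H:2 Cl:1
  CH2 → C:1 H:2
  CH(CH3) → C:2 H:4
  CH3 → C:1 H:3
Element totals:
  C: 5
  H: 11
  Cl: 1
Molecular formula: C5H11Cl.
Molar mass = 106.593 g/mol.
Mass from C: 5 × 12.011 = 60.055 g/mol.
%C = 60.055 / 106.593 × 100 = 56.34%.

56.34%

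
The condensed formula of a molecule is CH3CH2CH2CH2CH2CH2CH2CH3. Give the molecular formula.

Element totals:
  C: 8
  H: 18

C8H18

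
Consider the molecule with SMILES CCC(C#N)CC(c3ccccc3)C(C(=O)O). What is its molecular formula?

Atom tally by fragment:
  CH3 → C:1 H:3
  CH2 → C:1 H:2
  CH(CN) → C:2 H:1 N:1
  CH2 → C:1 H:2
  CH(C6H5) → C:7 H:6
  CH2COOH → C:2 H:3 O:2
Element totals:
  C: 14
  H: 17
  N: 1
  O: 2

C14H17NO2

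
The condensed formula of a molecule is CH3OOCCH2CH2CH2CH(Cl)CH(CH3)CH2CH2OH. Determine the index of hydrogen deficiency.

1

Atom tally by fragment:
  CH3OOCCH2 → C:3 H:5 O:2
  CH2 → C:1 H:2
  CH2 → C:1 H:2
  CH(Cl) → C:1 H:1 Cl:1
  CH(CH3) → C:2 H:4
  CH2CH2OH → C:2 H:5 O:1
Element totals:
  C: 10
  H: 19
  Cl: 1
  O: 3
Molecular formula: C10H19ClO3.
DoU = (2C + 2 + N − H − X) / 2 = (2·10 + 2 + 0 − 19 − 1) / 2 = 1.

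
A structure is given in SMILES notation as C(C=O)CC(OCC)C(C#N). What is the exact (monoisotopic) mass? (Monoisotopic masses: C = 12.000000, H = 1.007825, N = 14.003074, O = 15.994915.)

155.0946

Atom tally by fragment:
  OHCCH2 → C:2 H:3 O:1
  CH2 → C:1 H:2
  CH(OC2H5) → C:3 H:6 O:1
  CH2CN → C:2 H:2 N:1
Element totals:
  C: 8
  H: 13
  N: 1
  O: 2
Molecular formula: C8H13NO2.
  M = 8(12.0) + 13(1.007825) + 14.003074 + 2(15.994915)
    = 96.000000 + 13.101725 + 14.003074 + 31.989830 = 155.094629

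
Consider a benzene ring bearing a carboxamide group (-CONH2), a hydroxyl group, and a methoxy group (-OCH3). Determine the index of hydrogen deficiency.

5

Atom tally by fragment:
  benzene ring core → C:6 H:6
  (− 3 ring H displaced by substituents)
  + CONH2 → C:1 H:2 O:1 N:1
  + OH → O:1 H:1
  + OCH3 → C:1 H:3 O:1
Element totals:
  C: 8
  H: 9
  N: 1
  O: 3
Molecular formula: C8H9NO3.
DoU = (2C + 2 + N − H − X) / 2 = (2·8 + 2 + 1 − 9 − 0) / 2 = 5.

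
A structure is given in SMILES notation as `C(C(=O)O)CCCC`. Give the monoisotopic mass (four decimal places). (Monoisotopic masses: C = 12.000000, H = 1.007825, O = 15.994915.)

Atom tally by fragment:
  HOOCCH2 → C:2 H:3 O:2
  CH2 → C:1 H:2
  CH2 → C:1 H:2
  CH2 → C:1 H:2
  CH3 → C:1 H:3
Element totals:
  C: 6
  H: 12
  O: 2
Molecular formula: C6H12O2.
  M = 6(12.0) + 12(1.007825) + 2(15.994915)
    = 72.000000 + 12.093900 + 31.989830 = 116.083730

116.0837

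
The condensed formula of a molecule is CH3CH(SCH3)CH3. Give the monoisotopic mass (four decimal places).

Element totals:
  C: 4
  H: 10
  S: 1
Molecular formula: C4H10S.
  M = 4(12.0) + 10(1.007825) + 31.972071
    = 48.000000 + 10.078250 + 31.972071 = 90.050321

90.0503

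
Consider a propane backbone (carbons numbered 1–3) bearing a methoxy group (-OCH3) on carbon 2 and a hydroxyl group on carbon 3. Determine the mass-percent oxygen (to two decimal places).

Atom tally by fragment:
  CH3 → C:1 H:3
  CH(OCH3) → C:2 H:4 O:1
  CH2OH → C:1 H:3 O:1
Element totals:
  C: 4
  H: 10
  O: 2
Molecular formula: C4H10O2.
Molar mass = 90.122 g/mol.
Mass from O: 2 × 15.999 = 31.998 g/mol.
%O = 31.998 / 90.122 × 100 = 35.51%.

35.51%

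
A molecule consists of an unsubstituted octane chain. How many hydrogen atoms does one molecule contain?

Atom tally by fragment:
  CH3 → C:1 H:3
  CH2 → C:1 H:2
  CH2 → C:1 H:2
  CH2 → C:1 H:2
  CH2 → C:1 H:2
  CH2 → C:1 H:2
  CH2 → C:1 H:2
  CH3 → C:1 H:3
Element totals:
  C: 8
  H: 18

18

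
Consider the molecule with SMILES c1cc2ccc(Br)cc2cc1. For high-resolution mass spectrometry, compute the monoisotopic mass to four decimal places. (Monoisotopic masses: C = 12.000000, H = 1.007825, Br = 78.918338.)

Atom tally by fragment:
  naphthalene ring system core → C:10 H:8
  (− 1 ring H displaced by substituents)
  + Br → Br:1
Element totals:
  C: 10
  H: 7
  Br: 1
Molecular formula: C10H7Br.
  M = 10(12.0) + 7(1.007825) + 78.918338
    = 120.000000 + 7.054775 + 78.918338 = 205.973113

205.9731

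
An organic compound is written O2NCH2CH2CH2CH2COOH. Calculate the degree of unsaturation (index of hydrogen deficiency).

2

Element totals:
  C: 5
  H: 9
  N: 1
  O: 4
Molecular formula: C5H9NO4.
DoU = (2C + 2 + N − H − X) / 2 = (2·5 + 2 + 1 − 9 − 0) / 2 = 2.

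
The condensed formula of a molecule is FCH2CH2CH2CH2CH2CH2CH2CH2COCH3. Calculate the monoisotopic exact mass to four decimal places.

Atom tally by fragment:
  FCH2 → C:1 H:2 F:1
  CH2 → C:1 H:2
  CH2 → C:1 H:2
  CH2 → C:1 H:2
  CH2 → C:1 H:2
  CH2 → C:1 H:2
  CH2 → C:1 H:2
  CH2COCH3 → C:3 H:5 O:1
Element totals:
  C: 10
  H: 19
  F: 1
  O: 1
Molecular formula: C10H19FO.
  M = 10(12.0) + 19(1.007825) + 18.998403 + 15.994915
    = 120.000000 + 19.148675 + 18.998403 + 15.994915 = 174.141993

174.1420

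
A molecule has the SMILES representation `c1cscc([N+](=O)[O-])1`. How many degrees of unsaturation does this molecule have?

Atom tally by fragment:
  thiophene ring core → C:4 H:4 S:1
  (− 1 ring H displaced by substituents)
  + NO2 → N:1 O:2
Element totals:
  C: 4
  H: 3
  N: 1
  O: 2
  S: 1
Molecular formula: C4H3NO2S.
DoU = (2C + 2 + N − H − X) / 2 = (2·4 + 2 + 1 − 3 − 0) / 2 = 4.

4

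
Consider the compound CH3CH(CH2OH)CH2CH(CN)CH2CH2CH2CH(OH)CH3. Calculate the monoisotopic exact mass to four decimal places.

Atom tally by fragment:
  CH3 → C:1 H:3
  CH(CH2OH) → C:2 H:4 O:1
  CH2 → C:1 H:2
  CH(CN) → C:2 H:1 N:1
  CH2 → C:1 H:2
  CH2 → C:1 H:2
  CH2 → C:1 H:2
  CH(OH) → C:1 H:2 O:1
  CH3 → C:1 H:3
Element totals:
  C: 11
  H: 21
  N: 1
  O: 2
Molecular formula: C11H21NO2.
  M = 11(12.0) + 21(1.007825) + 14.003074 + 2(15.994915)
    = 132.000000 + 21.164325 + 14.003074 + 31.989830 = 199.157229

199.1572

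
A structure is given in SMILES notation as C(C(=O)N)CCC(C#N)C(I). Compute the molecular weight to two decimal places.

266.08 g/mol

Atom tally by fragment:
  H2NOCCH2 → C:2 H:4 O:1 N:1
  CH2 → C:1 H:2
  CH2 → C:1 H:2
  CH(CN) → C:2 H:1 N:1
  CH2I → C:1 H:2 I:1
Element totals:
  C: 7
  H: 11
  I: 1
  N: 2
  O: 1
Molecular formula: C7H11IN2O.
  M = 7(12.011) + 11(1.008) + 126.904 + 2(14.007) + 15.999
    = 84.077 + 11.088 + 126.904 + 28.014 + 15.999 = 266.082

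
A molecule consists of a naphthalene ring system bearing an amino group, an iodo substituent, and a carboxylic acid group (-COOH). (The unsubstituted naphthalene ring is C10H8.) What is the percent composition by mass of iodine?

40.53%

Atom tally by fragment:
  naphthalene ring system core → C:10 H:8
  (− 3 ring H displaced by substituents)
  + NH2 → N:1 H:2
  + I → I:1
  + COOH → C:1 H:1 O:2
Element totals:
  C: 11
  H: 8
  I: 1
  N: 1
  O: 2
Molecular formula: C11H8INO2.
Molar mass = 313.094 g/mol.
Mass from I: 1 × 126.904 = 126.904 g/mol.
%I = 126.904 / 313.094 × 100 = 40.53%.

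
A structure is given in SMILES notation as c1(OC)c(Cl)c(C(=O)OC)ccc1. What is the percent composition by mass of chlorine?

17.67%

Atom tally by fragment:
  benzene ring core → C:6 H:6
  (− 3 ring H displaced by substituents)
  + OCH3 → C:1 H:3 O:1
  + Cl → Cl:1
  + COOCH3 → C:2 H:3 O:2
Element totals:
  C: 9
  H: 9
  Cl: 1
  O: 3
Molecular formula: C9H9ClO3.
Molar mass = 200.618 g/mol.
Mass from Cl: 1 × 35.45 = 35.450 g/mol.
%Cl = 35.450 / 200.618 × 100 = 17.67%.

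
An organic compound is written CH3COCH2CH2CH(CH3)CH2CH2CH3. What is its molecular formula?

C9H18O

Element totals:
  C: 9
  H: 18
  O: 1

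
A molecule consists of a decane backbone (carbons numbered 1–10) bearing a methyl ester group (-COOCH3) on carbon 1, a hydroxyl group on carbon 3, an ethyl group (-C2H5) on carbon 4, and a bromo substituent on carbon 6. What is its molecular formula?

C14H27BrO3

Atom tally by fragment:
  CH3OOCCH2 → C:3 H:5 O:2
  CH2 → C:1 H:2
  CH(OH) → C:1 H:2 O:1
  CH(C2H5) → C:3 H:6
  CH2 → C:1 H:2
  CH(Br) → C:1 H:1 Br:1
  CH2 → C:1 H:2
  CH2 → C:1 H:2
  CH2 → C:1 H:2
  CH3 → C:1 H:3
Element totals:
  C: 14
  H: 27
  Br: 1
  O: 3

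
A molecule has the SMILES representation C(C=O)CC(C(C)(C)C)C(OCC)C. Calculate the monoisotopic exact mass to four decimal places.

Atom tally by fragment:
  OHCCH2 → C:2 H:3 O:1
  CH2 → C:1 H:2
  CH(C(CH3)3) → C:5 H:10
  CH(OC2H5) → C:3 H:6 O:1
  CH3 → C:1 H:3
Element totals:
  C: 12
  H: 24
  O: 2
Molecular formula: C12H24O2.
  M = 12(12.0) + 24(1.007825) + 2(15.994915)
    = 144.000000 + 24.187800 + 31.989830 = 200.177630

200.1776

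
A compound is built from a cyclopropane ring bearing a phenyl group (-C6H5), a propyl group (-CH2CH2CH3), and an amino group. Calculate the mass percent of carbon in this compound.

82.23%

Atom tally by fragment:
  cyclopropane ring core → C:3 H:6
  (− 3 ring H displaced by substituents)
  + C6H5 → C:6 H:5
  + CH2CH2CH3 → C:3 H:7
  + NH2 → N:1 H:2
Element totals:
  C: 12
  H: 17
  N: 1
Molecular formula: C12H17N.
Molar mass = 175.275 g/mol.
Mass from C: 12 × 12.011 = 144.132 g/mol.
%C = 144.132 / 175.275 × 100 = 82.23%.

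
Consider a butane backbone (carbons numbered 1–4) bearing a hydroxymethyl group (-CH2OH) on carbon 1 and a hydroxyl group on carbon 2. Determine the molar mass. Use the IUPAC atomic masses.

104.15 g/mol

Atom tally by fragment:
  HOCH2CH2 → C:2 H:5 O:1
  CH(OH) → C:1 H:2 O:1
  CH2 → C:1 H:2
  CH3 → C:1 H:3
Element totals:
  C: 5
  H: 12
  O: 2
Molecular formula: C5H12O2.
  M = 5(12.011) + 12(1.008) + 2(15.999)
    = 60.055 + 12.096 + 31.998 = 104.149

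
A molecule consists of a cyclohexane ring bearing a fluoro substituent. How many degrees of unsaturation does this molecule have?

Atom tally by fragment:
  cyclohexane ring core → C:6 H:12
  (− 1 ring H displaced by substituents)
  + F → F:1
Element totals:
  C: 6
  H: 11
  F: 1
Molecular formula: C6H11F.
DoU = (2C + 2 + N − H − X) / 2 = (2·6 + 2 + 0 − 11 − 1) / 2 = 1.

1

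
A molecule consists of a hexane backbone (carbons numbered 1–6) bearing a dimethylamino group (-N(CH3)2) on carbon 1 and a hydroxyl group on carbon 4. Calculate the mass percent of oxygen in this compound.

Atom tally by fragment:
  (CH3)2NCH2 → C:3 H:8 N:1
  CH2 → C:1 H:2
  CH2 → C:1 H:2
  CH(OH) → C:1 H:2 O:1
  CH2 → C:1 H:2
  CH3 → C:1 H:3
Element totals:
  C: 8
  H: 19
  N: 1
  O: 1
Molecular formula: C8H19NO.
Molar mass = 145.246 g/mol.
Mass from O: 1 × 15.999 = 15.999 g/mol.
%O = 15.999 / 145.246 × 100 = 11.02%.

11.02%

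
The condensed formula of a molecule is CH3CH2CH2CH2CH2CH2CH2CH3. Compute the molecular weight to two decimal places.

Element totals:
  C: 8
  H: 18
Molecular formula: C8H18.
  M = 8(12.011) + 18(1.008)
    = 96.088 + 18.144 = 114.232

114.23 g/mol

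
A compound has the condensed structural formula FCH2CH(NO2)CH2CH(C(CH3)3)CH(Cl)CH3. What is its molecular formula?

C10H19ClFNO2

Element totals:
  C: 10
  H: 19
  Cl: 1
  F: 1
  N: 1
  O: 2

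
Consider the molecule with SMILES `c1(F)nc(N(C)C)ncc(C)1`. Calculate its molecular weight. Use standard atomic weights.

155.18 g/mol

Atom tally by fragment:
  pyrimidine ring core → C:4 H:4 N:2
  (− 3 ring H displaced by substituents)
  + F → F:1
  + N(CH3)2 → N:1 C:2 H:6
  + CH3 → C:1 H:3
Element totals:
  C: 7
  H: 10
  F: 1
  N: 3
Molecular formula: C7H10FN3.
  M = 7(12.011) + 10(1.008) + 18.998 + 3(14.007)
    = 84.077 + 10.080 + 18.998 + 42.021 = 155.176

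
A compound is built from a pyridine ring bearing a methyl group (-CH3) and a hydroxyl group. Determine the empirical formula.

C6H7NO

Atom tally by fragment:
  pyridine ring core → C:5 H:5 N:1
  (− 2 ring H displaced by substituents)
  + CH3 → C:1 H:3
  + OH → O:1 H:1
Element totals:
  C: 6
  H: 7
  N: 1
  O: 1
Molecular formula: C6H7NO.
gcd of subscripts (6, 7, 1, 1) = 1, so the empirical formula equals the molecular formula.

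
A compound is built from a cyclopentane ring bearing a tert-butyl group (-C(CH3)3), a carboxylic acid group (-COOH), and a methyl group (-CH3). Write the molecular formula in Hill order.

Atom tally by fragment:
  cyclopentane ring core → C:5 H:10
  (− 3 ring H displaced by substituents)
  + C(CH3)3 → C:4 H:9
  + COOH → C:1 H:1 O:2
  + CH3 → C:1 H:3
Element totals:
  C: 11
  H: 20
  O: 2

C11H20O2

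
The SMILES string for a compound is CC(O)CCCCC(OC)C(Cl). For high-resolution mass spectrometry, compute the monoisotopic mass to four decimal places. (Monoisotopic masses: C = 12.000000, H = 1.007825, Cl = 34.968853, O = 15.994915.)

Atom tally by fragment:
  CH3 → C:1 H:3
  CH(OH) → C:1 H:2 O:1
  CH2 → C:1 H:2
  CH2 → C:1 H:2
  CH2 → C:1 H:2
  CH2 → C:1 H:2
  CH(OCH3) → C:2 H:4 O:1
  CH2Cl → C:1 H:2 Cl:1
Element totals:
  C: 9
  H: 19
  Cl: 1
  O: 2
Molecular formula: C9H19ClO2.
  M = 9(12.0) + 19(1.007825) + 34.968853 + 2(15.994915)
    = 108.000000 + 19.148675 + 34.968853 + 31.989830 = 194.107358

194.1074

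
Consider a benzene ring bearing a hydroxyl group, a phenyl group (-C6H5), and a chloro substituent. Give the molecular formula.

Atom tally by fragment:
  benzene ring core → C:6 H:6
  (− 3 ring H displaced by substituents)
  + OH → O:1 H:1
  + C6H5 → C:6 H:5
  + Cl → Cl:1
Element totals:
  C: 12
  H: 9
  Cl: 1
  O: 1

C12H9ClO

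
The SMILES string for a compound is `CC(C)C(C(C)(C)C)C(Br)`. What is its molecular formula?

Atom tally by fragment:
  CH3 → C:1 H:3
  CH(CH3) → C:2 H:4
  CH(C(CH3)3) → C:5 H:10
  CH2Br → C:1 H:2 Br:1
Element totals:
  C: 9
  H: 19
  Br: 1

C9H19Br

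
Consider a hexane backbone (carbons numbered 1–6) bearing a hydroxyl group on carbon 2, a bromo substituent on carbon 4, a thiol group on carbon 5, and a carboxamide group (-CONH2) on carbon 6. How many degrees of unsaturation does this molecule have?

1

Atom tally by fragment:
  CH3 → C:1 H:3
  CH(OH) → C:1 H:2 O:1
  CH2 → C:1 H:2
  CH(Br) → C:1 H:1 Br:1
  CH(SH) → C:1 H:2 S:1
  CH2CONH2 → C:2 H:4 O:1 N:1
Element totals:
  C: 7
  H: 14
  Br: 1
  N: 1
  O: 2
  S: 1
Molecular formula: C7H14BrNO2S.
DoU = (2C + 2 + N − H − X) / 2 = (2·7 + 2 + 1 − 14 − 1) / 2 = 1.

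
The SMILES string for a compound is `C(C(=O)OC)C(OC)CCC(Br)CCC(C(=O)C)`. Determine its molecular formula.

Atom tally by fragment:
  CH3OOCCH2 → C:3 H:5 O:2
  CH(OCH3) → C:2 H:4 O:1
  CH2 → C:1 H:2
  CH2 → C:1 H:2
  CH(Br) → C:1 H:1 Br:1
  CH2 → C:1 H:2
  CH2 → C:1 H:2
  CH2COCH3 → C:3 H:5 O:1
Element totals:
  C: 13
  H: 23
  Br: 1
  O: 4

C13H23BrO4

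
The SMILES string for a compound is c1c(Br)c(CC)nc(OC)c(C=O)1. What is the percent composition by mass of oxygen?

13.11%

Atom tally by fragment:
  pyridine ring core → C:5 H:5 N:1
  (− 4 ring H displaced by substituents)
  + Br → Br:1
  + C2H5 → C:2 H:5
  + OCH3 → C:1 H:3 O:1
  + CHO → C:1 H:1 O:1
Element totals:
  C: 9
  H: 10
  Br: 1
  N: 1
  O: 2
Molecular formula: C9H10BrNO2.
Molar mass = 244.088 g/mol.
Mass from O: 2 × 15.999 = 31.998 g/mol.
%O = 31.998 / 244.088 × 100 = 13.11%.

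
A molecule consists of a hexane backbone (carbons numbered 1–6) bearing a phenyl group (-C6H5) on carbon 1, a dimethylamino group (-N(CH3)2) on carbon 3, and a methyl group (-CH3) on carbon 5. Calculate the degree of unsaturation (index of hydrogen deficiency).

4

Atom tally by fragment:
  C6H5CH2 → C:7 H:7
  CH2 → C:1 H:2
  CH(N(CH3)2) → C:3 H:7 N:1
  CH2 → C:1 H:2
  CH(CH3) → C:2 H:4
  CH3 → C:1 H:3
Element totals:
  C: 15
  H: 25
  N: 1
Molecular formula: C15H25N.
DoU = (2C + 2 + N − H − X) / 2 = (2·15 + 2 + 1 − 25 − 0) / 2 = 4.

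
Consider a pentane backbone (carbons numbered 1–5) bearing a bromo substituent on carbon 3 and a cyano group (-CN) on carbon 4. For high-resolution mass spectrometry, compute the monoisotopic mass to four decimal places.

174.9997

Atom tally by fragment:
  CH3 → C:1 H:3
  CH2 → C:1 H:2
  CH(Br) → C:1 H:1 Br:1
  CH(CN) → C:2 H:1 N:1
  CH3 → C:1 H:3
Element totals:
  C: 6
  H: 10
  Br: 1
  N: 1
Molecular formula: C6H10BrN.
  M = 6(12.0) + 10(1.007825) + 78.918338 + 14.003074
    = 72.000000 + 10.078250 + 78.918338 + 14.003074 = 174.999662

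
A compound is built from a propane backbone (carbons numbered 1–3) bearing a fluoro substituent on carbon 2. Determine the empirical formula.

C3H7F

Atom tally by fragment:
  CH3 → C:1 H:3
  CH(F) → C:1 H:1 F:1
  CH3 → C:1 H:3
Element totals:
  C: 3
  H: 7
  F: 1
Molecular formula: C3H7F.
gcd of subscripts (3, 1, 7) = 1, so the empirical formula equals the molecular formula.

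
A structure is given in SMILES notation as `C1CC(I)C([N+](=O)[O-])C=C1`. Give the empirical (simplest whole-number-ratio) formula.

C6H8INO2

Atom tally by fragment:
  cyclohexene ring core → C:6 H:10
  (− 2 ring H displaced by substituents)
  + I → I:1
  + NO2 → N:1 O:2
Element totals:
  C: 6
  H: 8
  I: 1
  N: 1
  O: 2
Molecular formula: C6H8INO2.
gcd of subscripts (6, 8, 1, 1, 2) = 1, so the empirical formula equals the molecular formula.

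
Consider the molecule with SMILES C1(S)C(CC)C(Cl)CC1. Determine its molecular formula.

C7H13ClS

Atom tally by fragment:
  cyclopentane ring core → C:5 H:10
  (− 3 ring H displaced by substituents)
  + SH → S:1 H:1
  + C2H5 → C:2 H:5
  + Cl → Cl:1
Element totals:
  C: 7
  H: 13
  Cl: 1
  S: 1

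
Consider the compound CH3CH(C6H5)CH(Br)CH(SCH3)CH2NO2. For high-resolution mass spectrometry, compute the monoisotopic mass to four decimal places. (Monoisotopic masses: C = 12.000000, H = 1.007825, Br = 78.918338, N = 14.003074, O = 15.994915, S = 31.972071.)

317.0085

Atom tally by fragment:
  CH3 → C:1 H:3
  CH(C6H5) → C:7 H:6
  CH(Br) → C:1 H:1 Br:1
  CH(SCH3) → C:2 H:4 S:1
  CH2NO2 → C:1 H:2 N:1 O:2
Element totals:
  C: 12
  H: 16
  Br: 1
  N: 1
  O: 2
  S: 1
Molecular formula: C12H16BrNO2S.
  M = 12(12.0) + 16(1.007825) + 78.918338 + 14.003074 + 2(15.994915) + 31.972071
    = 144.000000 + 16.125200 + 78.918338 + 14.003074 + 31.989830 + 31.972071 = 317.008513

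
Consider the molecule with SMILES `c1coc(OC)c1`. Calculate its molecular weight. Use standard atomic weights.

98.10 g/mol

Atom tally by fragment:
  furan ring core → C:4 H:4 O:1
  (− 1 ring H displaced by substituents)
  + OCH3 → C:1 H:3 O:1
Element totals:
  C: 5
  H: 6
  O: 2
Molecular formula: C5H6O2.
  M = 5(12.011) + 6(1.008) + 2(15.999)
    = 60.055 + 6.048 + 31.998 = 98.101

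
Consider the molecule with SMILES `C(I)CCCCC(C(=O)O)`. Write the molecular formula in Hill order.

Atom tally by fragment:
  ICH2 → C:1 H:2 I:1
  CH2 → C:1 H:2
  CH2 → C:1 H:2
  CH2 → C:1 H:2
  CH2 → C:1 H:2
  CH2COOH → C:2 H:3 O:2
Element totals:
  C: 7
  H: 13
  I: 1
  O: 2

C7H13IO2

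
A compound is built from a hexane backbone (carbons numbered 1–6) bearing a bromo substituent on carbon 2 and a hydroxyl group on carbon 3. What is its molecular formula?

Atom tally by fragment:
  CH3 → C:1 H:3
  CH(Br) → C:1 H:1 Br:1
  CH(OH) → C:1 H:2 O:1
  CH2 → C:1 H:2
  CH2 → C:1 H:2
  CH3 → C:1 H:3
Element totals:
  C: 6
  H: 13
  Br: 1
  O: 1

C6H13BrO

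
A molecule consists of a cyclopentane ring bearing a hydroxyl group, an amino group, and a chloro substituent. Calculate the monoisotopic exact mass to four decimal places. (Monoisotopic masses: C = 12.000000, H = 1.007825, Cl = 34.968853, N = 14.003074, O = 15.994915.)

Atom tally by fragment:
  cyclopentane ring core → C:5 H:10
  (− 3 ring H displaced by substituents)
  + OH → O:1 H:1
  + NH2 → N:1 H:2
  + Cl → Cl:1
Element totals:
  C: 5
  H: 10
  Cl: 1
  N: 1
  O: 1
Molecular formula: C5H10ClNO.
  M = 5(12.0) + 10(1.007825) + 34.968853 + 14.003074 + 15.994915
    = 60.000000 + 10.078250 + 34.968853 + 14.003074 + 15.994915 = 135.045092

135.0451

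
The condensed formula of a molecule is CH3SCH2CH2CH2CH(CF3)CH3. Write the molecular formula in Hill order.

Element totals:
  C: 7
  H: 13
  F: 3
  S: 1

C7H13F3S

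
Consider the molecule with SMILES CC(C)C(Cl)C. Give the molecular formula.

Atom tally by fragment:
  CH3 → C:1 H:3
  CH(CH3) → C:2 H:4
  CH(Cl) → C:1 H:1 Cl:1
  CH3 → C:1 H:3
Element totals:
  C: 5
  H: 11
  Cl: 1

C5H11Cl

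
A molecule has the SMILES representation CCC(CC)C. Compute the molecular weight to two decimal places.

86.18 g/mol

Atom tally by fragment:
  CH3 → C:1 H:3
  CH2 → C:1 H:2
  CH(C2H5) → C:3 H:6
  CH3 → C:1 H:3
Element totals:
  C: 6
  H: 14
Molecular formula: C6H14.
  M = 6(12.011) + 14(1.008)
    = 72.066 + 14.112 = 86.178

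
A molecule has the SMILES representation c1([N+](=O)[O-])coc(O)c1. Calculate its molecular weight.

Atom tally by fragment:
  furan ring core → C:4 H:4 O:1
  (− 2 ring H displaced by substituents)
  + NO2 → N:1 O:2
  + OH → O:1 H:1
Element totals:
  C: 4
  H: 3
  N: 1
  O: 4
Molecular formula: C4H3NO4.
  M = 4(12.011) + 3(1.008) + 14.007 + 4(15.999)
    = 48.044 + 3.024 + 14.007 + 63.996 = 129.071

129.07 g/mol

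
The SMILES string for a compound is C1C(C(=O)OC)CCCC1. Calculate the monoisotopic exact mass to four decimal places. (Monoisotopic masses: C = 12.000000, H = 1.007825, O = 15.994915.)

142.0994

Atom tally by fragment:
  cyclohexane ring core → C:6 H:12
  (− 1 ring H displaced by substituents)
  + COOCH3 → C:2 H:3 O:2
Element totals:
  C: 8
  H: 14
  O: 2
Molecular formula: C8H14O2.
  M = 8(12.0) + 14(1.007825) + 2(15.994915)
    = 96.000000 + 14.109550 + 31.989830 = 142.099380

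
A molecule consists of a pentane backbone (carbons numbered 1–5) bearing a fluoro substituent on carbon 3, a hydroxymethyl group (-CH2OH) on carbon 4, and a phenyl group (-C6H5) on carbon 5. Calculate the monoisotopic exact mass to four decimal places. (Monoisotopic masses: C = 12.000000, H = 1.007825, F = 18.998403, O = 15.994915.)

Atom tally by fragment:
  CH3 → C:1 H:3
  CH2 → C:1 H:2
  CH(F) → C:1 H:1 F:1
  CH(CH2OH) → C:2 H:4 O:1
  CH2C6H5 → C:7 H:7
Element totals:
  C: 12
  H: 17
  F: 1
  O: 1
Molecular formula: C12H17FO.
  M = 12(12.0) + 17(1.007825) + 18.998403 + 15.994915
    = 144.000000 + 17.133025 + 18.998403 + 15.994915 = 196.126343

196.1263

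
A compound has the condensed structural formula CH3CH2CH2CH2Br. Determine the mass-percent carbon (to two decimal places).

Atom tally by fragment:
  CH3 → C:1 H:3
  CH2 → C:1 H:2
  CH2 → C:1 H:2
  CH2Br → C:1 H:2 Br:1
Element totals:
  C: 4
  H: 9
  Br: 1
Molecular formula: C4H9Br.
Molar mass = 137.020 g/mol.
Mass from C: 4 × 12.011 = 48.044 g/mol.
%C = 48.044 / 137.020 × 100 = 35.06%.

35.06%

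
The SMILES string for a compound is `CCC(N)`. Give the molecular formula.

C3H9N

Atom tally by fragment:
  CH3 → C:1 H:3
  CH2 → C:1 H:2
  CH2NH2 → C:1 H:4 N:1
Element totals:
  C: 3
  H: 9
  N: 1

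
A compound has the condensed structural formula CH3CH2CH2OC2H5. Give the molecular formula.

Atom tally by fragment:
  CH3 → C:1 H:3
  CH2 → C:1 H:2
  CH2OC2H5 → C:3 H:7 O:1
Element totals:
  C: 5
  H: 12
  O: 1

C5H12O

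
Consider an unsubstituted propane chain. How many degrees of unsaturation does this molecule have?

0

Atom tally by fragment:
  CH3 → C:1 H:3
  CH2 → C:1 H:2
  CH3 → C:1 H:3
Element totals:
  C: 3
  H: 8
Molecular formula: C3H8.
DoU = (2C + 2 + N − H − X) / 2 = (2·3 + 2 + 0 − 8 − 0) / 2 = 0.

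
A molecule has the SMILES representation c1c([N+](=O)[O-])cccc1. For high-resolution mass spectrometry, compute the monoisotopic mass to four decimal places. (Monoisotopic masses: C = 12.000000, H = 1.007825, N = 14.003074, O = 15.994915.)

123.0320

Atom tally by fragment:
  benzene ring core → C:6 H:6
  (− 1 ring H displaced by substituents)
  + NO2 → N:1 O:2
Element totals:
  C: 6
  H: 5
  N: 1
  O: 2
Molecular formula: C6H5NO2.
  M = 6(12.0) + 5(1.007825) + 14.003074 + 2(15.994915)
    = 72.000000 + 5.039125 + 14.003074 + 31.989830 = 123.032029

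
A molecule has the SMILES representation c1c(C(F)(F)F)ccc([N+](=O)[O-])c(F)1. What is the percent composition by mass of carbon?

40.21%

Atom tally by fragment:
  benzene ring core → C:6 H:6
  (− 3 ring H displaced by substituents)
  + CF3 → C:1 F:3
  + NO2 → N:1 O:2
  + F → F:1
Element totals:
  C: 7
  H: 3
  F: 4
  N: 1
  O: 2
Molecular formula: C7H3F4NO2.
Molar mass = 209.098 g/mol.
Mass from C: 7 × 12.011 = 84.077 g/mol.
%C = 84.077 / 209.098 × 100 = 40.21%.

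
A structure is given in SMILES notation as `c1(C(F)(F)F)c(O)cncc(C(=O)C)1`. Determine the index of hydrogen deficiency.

5

Atom tally by fragment:
  pyridine ring core → C:5 H:5 N:1
  (− 3 ring H displaced by substituents)
  + CF3 → C:1 F:3
  + OH → O:1 H:1
  + COCH3 → C:2 H:3 O:1
Element totals:
  C: 8
  H: 6
  F: 3
  N: 1
  O: 2
Molecular formula: C8H6F3NO2.
DoU = (2C + 2 + N − H − X) / 2 = (2·8 + 2 + 1 − 6 − 3) / 2 = 5.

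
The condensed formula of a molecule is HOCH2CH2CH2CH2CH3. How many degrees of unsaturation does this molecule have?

Atom tally by fragment:
  HOCH2CH2 → C:2 H:5 O:1
  CH2 → C:1 H:2
  CH2 → C:1 H:2
  CH3 → C:1 H:3
Element totals:
  C: 5
  H: 12
  O: 1
Molecular formula: C5H12O.
DoU = (2C + 2 + N − H − X) / 2 = (2·5 + 2 + 0 − 12 − 0) / 2 = 0.

0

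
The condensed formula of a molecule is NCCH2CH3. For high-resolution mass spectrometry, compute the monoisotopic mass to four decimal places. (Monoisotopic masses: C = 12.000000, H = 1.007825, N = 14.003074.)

55.0422

Atom tally by fragment:
  NCCH2 → C:2 H:2 N:1
  CH3 → C:1 H:3
Element totals:
  C: 3
  H: 5
  N: 1
Molecular formula: C3H5N.
  M = 3(12.0) + 5(1.007825) + 14.003074
    = 36.000000 + 5.039125 + 14.003074 = 55.042199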